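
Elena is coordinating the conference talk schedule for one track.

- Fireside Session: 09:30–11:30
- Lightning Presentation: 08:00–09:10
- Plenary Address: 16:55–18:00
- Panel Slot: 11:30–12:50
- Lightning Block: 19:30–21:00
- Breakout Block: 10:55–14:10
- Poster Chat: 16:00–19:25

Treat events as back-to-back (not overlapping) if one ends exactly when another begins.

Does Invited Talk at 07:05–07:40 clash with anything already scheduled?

No — it doesn't clash with anything

Lightning Presentation: starts 08:00 at or after Invited Talk ends 07:40 → clear.
Fireside Session: starts 09:30 at or after Invited Talk ends 07:40 → clear.
Breakout Block: starts 10:55 at or after Invited Talk ends 07:40 → clear.
Panel Slot: starts 11:30 at or after Invited Talk ends 07:40 → clear.
Poster Chat: starts 16:00 at or after Invited Talk ends 07:40 → clear.
Plenary Address: starts 16:55 at or after Invited Talk ends 07:40 → clear.
Lightning Block: starts 19:30 at or after Invited Talk ends 07:40 → clear.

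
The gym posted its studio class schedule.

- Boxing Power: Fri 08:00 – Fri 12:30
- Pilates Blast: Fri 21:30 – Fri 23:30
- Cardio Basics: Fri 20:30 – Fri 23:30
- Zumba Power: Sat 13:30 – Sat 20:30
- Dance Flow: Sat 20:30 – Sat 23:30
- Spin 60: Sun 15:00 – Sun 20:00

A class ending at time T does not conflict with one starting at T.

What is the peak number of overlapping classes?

Sweep the timeline, counting +1 at each start and −1 at each end (ends before starts at a tie):
Fri 08:00 start Boxing Power → 1
Fri 12:30 end Boxing Power → 0
Fri 20:30 start Cardio Basics → 1
Fri 21:30 start Pilates Blast → 2
Fri 23:30 end Cardio Basics → 1
Fri 23:30 end Pilates Blast → 0
Sat 13:30 start Zumba Power → 1
Sat 20:30 end Zumba Power → 0
Sat 20:30 start Dance Flow → 1
Sat 23:30 end Dance Flow → 0
Sun 15:00 start Spin 60 → 1
Sun 20:00 end Spin 60 → 0
Peak is 2, at Fri 21:30 (Cardio Basics, Pilates Blast).

2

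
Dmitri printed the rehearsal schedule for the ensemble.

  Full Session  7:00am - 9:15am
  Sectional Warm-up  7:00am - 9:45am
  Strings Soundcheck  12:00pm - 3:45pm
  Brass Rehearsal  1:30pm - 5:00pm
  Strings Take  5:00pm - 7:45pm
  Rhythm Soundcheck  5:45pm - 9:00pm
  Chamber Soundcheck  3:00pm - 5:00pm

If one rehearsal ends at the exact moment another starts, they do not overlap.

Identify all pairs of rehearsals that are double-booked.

Brass Rehearsal & Chamber Soundcheck, Brass Rehearsal & Strings Soundcheck, Chamber Soundcheck & Strings Soundcheck, Full Session & Sectional Warm-up, Rhythm Soundcheck & Strings Take

Sorted by start: Full Session, Sectional Warm-up, Strings Soundcheck, Brass Rehearsal, Chamber Soundcheck, Strings Take, Rhythm Soundcheck.
Sectional Warm-up starts before Full Session ends → Full Session and Sectional Warm-up overlap.
Strings Soundcheck starts after Full Session ends, so Full Session has no further overlaps.
Strings Soundcheck starts after Sectional Warm-up ends, so Sectional Warm-up has no further overlaps.
Brass Rehearsal starts before Strings Soundcheck ends → Strings Soundcheck and Brass Rehearsal overlap.
Chamber Soundcheck starts before Strings Soundcheck ends → Strings Soundcheck and Chamber Soundcheck overlap.
Strings Take starts after Strings Soundcheck ends, so Strings Soundcheck has no further overlaps.
Chamber Soundcheck starts before Brass Rehearsal ends → Brass Rehearsal and Chamber Soundcheck overlap.
Strings Take starts exactly when Brass Rehearsal ends (back-to-back, no overlap), so Brass Rehearsal has no further overlaps.
Strings Take starts exactly when Chamber Soundcheck ends (back-to-back, no overlap), so Chamber Soundcheck has no further overlaps.
Rhythm Soundcheck starts before Strings Take ends → Strings Take and Rhythm Soundcheck overlap.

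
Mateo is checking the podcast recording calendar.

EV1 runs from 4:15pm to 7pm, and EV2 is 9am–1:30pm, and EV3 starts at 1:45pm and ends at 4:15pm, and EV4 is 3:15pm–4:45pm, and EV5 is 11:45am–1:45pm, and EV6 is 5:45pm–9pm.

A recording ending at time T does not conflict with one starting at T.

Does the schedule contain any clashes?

Yes

Sorted by start: EV2, EV5, EV3, EV4, EV1, EV6.
EV5 starts before EV2 ends → EV2 and EV5 overlap.
That's a conflict, so the schedule is not conflict-free.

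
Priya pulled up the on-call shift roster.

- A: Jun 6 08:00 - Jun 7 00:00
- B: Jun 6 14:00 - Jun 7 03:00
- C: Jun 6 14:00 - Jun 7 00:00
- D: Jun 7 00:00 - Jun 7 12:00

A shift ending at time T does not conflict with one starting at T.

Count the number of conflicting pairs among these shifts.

4

Sorted by start: A, B, C, D.
B starts before A ends → A and B overlap.
C starts before A ends → A and C overlap.
D starts exactly when A ends (back-to-back, no overlap).
C starts before B ends → B and C overlap.
D starts before B ends → B and D overlap.
D starts exactly when C ends (back-to-back, no overlap).
Overlapping pairs: A & B, A & C, B & C, B & D — 4 in total.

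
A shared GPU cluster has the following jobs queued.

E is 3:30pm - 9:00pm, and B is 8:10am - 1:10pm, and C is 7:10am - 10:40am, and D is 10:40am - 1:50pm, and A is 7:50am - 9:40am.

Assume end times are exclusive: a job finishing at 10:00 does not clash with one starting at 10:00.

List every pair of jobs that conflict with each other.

Sorted by start: C, A, B, D, E.
A starts before C ends → C and A overlap.
B starts before C ends → C and B overlap.
D starts exactly when C ends (back-to-back, no overlap) — done with C.
B starts before A ends → A and B overlap.
D starts after A ends — done with A.
D starts before B ends → B and D overlap.
E starts after B ends.
E starts after D ends.

A & B, A & C, B & C, B & D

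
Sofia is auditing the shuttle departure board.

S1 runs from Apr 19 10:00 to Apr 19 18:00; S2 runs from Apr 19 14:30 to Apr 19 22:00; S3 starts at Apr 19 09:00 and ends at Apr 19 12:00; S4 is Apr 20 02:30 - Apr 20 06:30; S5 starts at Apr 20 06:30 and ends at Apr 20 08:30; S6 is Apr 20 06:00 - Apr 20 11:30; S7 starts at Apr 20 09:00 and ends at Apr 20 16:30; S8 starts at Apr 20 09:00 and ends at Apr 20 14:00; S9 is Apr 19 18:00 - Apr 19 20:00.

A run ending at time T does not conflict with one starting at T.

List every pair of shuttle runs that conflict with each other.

Sorted by start: S3, S1, S2, S9, S4, S6, S5, S7, S8.
S1 starts before S3 ends → S3 and S1 overlap.
S2 starts after S3 ends — done with S3.
S2 starts before S1 ends → S1 and S2 overlap.
S9 starts exactly when S1 ends (back-to-back, no overlap) — done with S1.
S9 starts before S2 ends → S2 and S9 overlap.
S4 starts after S2 ends — done with S2.
S4 starts after S9 ends — done with S9.
S6 starts before S4 ends → S4 and S6 overlap.
S5 starts exactly when S4 ends (back-to-back, no overlap) — done with S4.
S5 starts before S6 ends → S6 and S5 overlap.
S7 starts before S6 ends → S6 and S7 overlap.
S8 starts before S6 ends → S6 and S8 overlap.
S7 starts after S5 ends — done with S5.
S8 starts before S7 ends → S7 and S8 overlap.

S1 & S2, S1 & S3, S2 & S9, S4 & S6, S5 & S6, S6 & S7, S6 & S8, S7 & S8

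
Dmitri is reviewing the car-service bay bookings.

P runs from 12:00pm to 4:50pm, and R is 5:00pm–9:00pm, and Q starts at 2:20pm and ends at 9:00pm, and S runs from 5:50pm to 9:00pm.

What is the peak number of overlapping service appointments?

Sweep the timeline, counting +1 at each start and −1 at each end (ends before starts at a tie):
12:00pm start P → 1
2:20pm start Q → 2
4:50pm end P → 1
5:00pm start R → 2
5:50pm start S → 3
9:00pm end Q → 2
9:00pm end R → 1
9:00pm end S → 0
Peak is 3, at 5:50pm (Q, R, S).

3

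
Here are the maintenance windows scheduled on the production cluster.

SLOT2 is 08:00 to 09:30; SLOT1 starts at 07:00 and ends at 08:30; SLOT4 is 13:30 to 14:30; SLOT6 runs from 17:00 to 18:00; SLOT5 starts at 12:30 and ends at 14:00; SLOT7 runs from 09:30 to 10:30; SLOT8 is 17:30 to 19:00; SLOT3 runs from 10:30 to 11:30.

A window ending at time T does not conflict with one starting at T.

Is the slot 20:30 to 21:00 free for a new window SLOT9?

Yes — the slot is free

SLOT1: ends 08:30 at or before SLOT9 starts 20:30 → clear.
SLOT2: ends 09:30 at or before SLOT9 starts 20:30 → clear.
SLOT7: ends 10:30 at or before SLOT9 starts 20:30 → clear.
SLOT3: ends 11:30 at or before SLOT9 starts 20:30 → clear.
SLOT5: ends 14:00 at or before SLOT9 starts 20:30 → clear.
SLOT4: ends 14:30 at or before SLOT9 starts 20:30 → clear.
SLOT6: ends 18:00 at or before SLOT9 starts 20:30 → clear.
SLOT8: ends 19:00 at or before SLOT9 starts 20:30 → clear.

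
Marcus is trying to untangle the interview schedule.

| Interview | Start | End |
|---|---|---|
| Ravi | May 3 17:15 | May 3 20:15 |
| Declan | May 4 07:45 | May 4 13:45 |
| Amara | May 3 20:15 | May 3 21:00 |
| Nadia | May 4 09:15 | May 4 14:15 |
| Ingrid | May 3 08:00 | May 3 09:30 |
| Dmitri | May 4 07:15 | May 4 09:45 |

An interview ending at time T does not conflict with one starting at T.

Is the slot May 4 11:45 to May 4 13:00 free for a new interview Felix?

No — it overlaps Declan, Nadia

Ingrid: ends May 3 09:30 at or before Felix starts May 4 11:45 → clear.
Ravi: ends May 3 20:15 at or before Felix starts May 4 11:45 → clear.
Amara: ends May 3 21:00 at or before Felix starts May 4 11:45 → clear.
Dmitri: ends May 4 09:45 at or before Felix starts May 4 11:45 → clear.
Declan: starts May 4 07:45 before Felix ends May 4 13:00, and ends May 4 13:45 after Felix starts May 4 11:45 → overlap.
Nadia: starts May 4 09:15 before Felix ends May 4 13:00, and ends May 4 14:15 after Felix starts May 4 11:45 → overlap.
Felix overlaps Declan, Nadia.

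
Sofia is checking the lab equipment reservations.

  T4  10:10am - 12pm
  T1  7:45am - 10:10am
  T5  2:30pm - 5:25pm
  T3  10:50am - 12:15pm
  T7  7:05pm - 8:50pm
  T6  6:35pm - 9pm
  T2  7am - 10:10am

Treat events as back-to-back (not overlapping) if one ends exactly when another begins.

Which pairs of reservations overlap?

T1 & T2, T3 & T4, T6 & T7

Sorted by start: T2, T1, T4, T3, T5, T6, T7.
T1 starts before T2 ends → T2 and T1 overlap.
T4 starts exactly when T2 ends (back-to-back, no overlap) — done with T2.
T4 starts exactly when T1 ends (back-to-back, no overlap) — done with T1.
T3 starts before T4 ends → T4 and T3 overlap.
T5 starts after T4 ends — done with T4.
T5 starts after T3 ends — done with T3.
T6 starts after T5 ends — done with T5.
T7 starts before T6 ends → T6 and T7 overlap.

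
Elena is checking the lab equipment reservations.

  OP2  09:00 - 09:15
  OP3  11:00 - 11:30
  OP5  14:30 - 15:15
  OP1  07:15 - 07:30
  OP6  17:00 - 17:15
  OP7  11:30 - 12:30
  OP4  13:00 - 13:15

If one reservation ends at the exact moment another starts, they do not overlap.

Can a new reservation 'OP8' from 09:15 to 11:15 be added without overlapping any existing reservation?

No — it overlaps OP3

OP1: ends 07:30 at or before OP8 starts 09:15 → clear.
OP2: ends 09:15 at or before OP8 starts 09:15 → clear.
OP3: starts 11:00 before OP8 ends 11:15, and ends 11:30 after OP8 starts 09:15 → overlap.
OP7: starts 11:30 at or after OP8 ends 11:15 → clear.
OP4: starts 13:00 at or after OP8 ends 11:15 → clear.
OP5: starts 14:30 at or after OP8 ends 11:15 → clear.
OP6: starts 17:00 at or after OP8 ends 11:15 → clear.
OP8 overlaps OP3.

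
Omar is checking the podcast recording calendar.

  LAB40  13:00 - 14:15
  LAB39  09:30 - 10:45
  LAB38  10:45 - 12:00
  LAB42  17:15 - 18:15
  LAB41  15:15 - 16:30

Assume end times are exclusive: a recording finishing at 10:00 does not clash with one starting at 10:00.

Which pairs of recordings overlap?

Sorted by start: LAB39, LAB38, LAB40, LAB41, LAB42.
LAB38 starts exactly when LAB39 ends (back-to-back, no overlap), so LAB39 has no further overlaps.
LAB40 starts after LAB38 ends, so LAB38 has no further overlaps.
LAB41 starts after LAB40 ends, so LAB40 has no further overlaps.
LAB42 starts after LAB41 ends.

no conflicts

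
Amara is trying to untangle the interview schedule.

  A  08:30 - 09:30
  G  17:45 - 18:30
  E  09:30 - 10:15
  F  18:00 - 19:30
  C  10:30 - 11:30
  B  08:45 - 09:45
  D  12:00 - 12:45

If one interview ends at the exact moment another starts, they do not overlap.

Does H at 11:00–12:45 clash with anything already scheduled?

Yes — it overlaps C, D

A: ends 09:30 at or before H starts 11:00 → clear.
B: ends 09:45 at or before H starts 11:00 → clear.
E: ends 10:15 at or before H starts 11:00 → clear.
C: starts 10:30 before H ends 12:45, and ends 11:30 after H starts 11:00 → overlap.
D: starts 12:00 before H ends 12:45, and ends 12:45 after H starts 11:00 → overlap.
G: starts 17:45 at or after H ends 12:45 → clear.
F: starts 18:00 at or after H ends 12:45 → clear.
H overlaps C, D.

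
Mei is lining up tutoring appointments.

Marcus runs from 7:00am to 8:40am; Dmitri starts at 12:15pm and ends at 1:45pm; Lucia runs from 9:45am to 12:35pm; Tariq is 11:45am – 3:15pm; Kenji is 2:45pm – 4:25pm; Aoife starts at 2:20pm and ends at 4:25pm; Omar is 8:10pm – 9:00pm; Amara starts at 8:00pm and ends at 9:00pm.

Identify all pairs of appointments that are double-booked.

Amara & Omar, Aoife & Kenji, Aoife & Tariq, Dmitri & Lucia, Dmitri & Tariq, Kenji & Tariq, Lucia & Tariq

Sorted by start: Marcus, Lucia, Tariq, Dmitri, Aoife, Kenji, Amara, Omar.
Lucia starts after Marcus ends, so Marcus has no further overlaps.
Tariq starts before Lucia ends → Lucia and Tariq overlap.
Dmitri starts before Lucia ends → Lucia and Dmitri overlap.
Aoife starts after Lucia ends, so Lucia has no further overlaps.
Dmitri starts before Tariq ends → Tariq and Dmitri overlap.
Aoife starts before Tariq ends → Tariq and Aoife overlap.
Kenji starts before Tariq ends → Tariq and Kenji overlap.
Amara starts after Tariq ends, so Tariq has no further overlaps.
Aoife starts after Dmitri ends, so Dmitri has no further overlaps.
Kenji starts before Aoife ends → Aoife and Kenji overlap.
Amara starts after Aoife ends, so Aoife has no further overlaps.
Amara starts after Kenji ends, so Kenji has no further overlaps.
Omar starts before Amara ends → Amara and Omar overlap.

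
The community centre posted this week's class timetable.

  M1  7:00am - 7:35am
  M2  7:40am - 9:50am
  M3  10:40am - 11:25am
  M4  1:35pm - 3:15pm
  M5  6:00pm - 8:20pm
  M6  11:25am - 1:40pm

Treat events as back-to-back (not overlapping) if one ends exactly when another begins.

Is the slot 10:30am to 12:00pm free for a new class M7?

No — it overlaps M3, M6

M1: ends 7:35am at or before M7 starts 10:30am → clear.
M2: ends 9:50am at or before M7 starts 10:30am → clear.
M3: starts 10:40am before M7 ends 12:00pm, and ends 11:25am after M7 starts 10:30am → overlap.
M6: starts 11:25am before M7 ends 12:00pm, and ends 1:40pm after M7 starts 10:30am → overlap.
M4: starts 1:35pm at or after M7 ends 12:00pm → clear.
M5: starts 6:00pm at or after M7 ends 12:00pm → clear.
M7 overlaps M3, M6.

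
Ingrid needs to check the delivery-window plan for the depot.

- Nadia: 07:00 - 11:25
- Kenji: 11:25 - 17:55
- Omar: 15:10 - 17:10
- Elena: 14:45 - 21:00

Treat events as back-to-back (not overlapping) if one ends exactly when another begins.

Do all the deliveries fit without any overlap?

No

Sorted by start: Nadia, Kenji, Elena, Omar.
Kenji starts exactly when Nadia ends (back-to-back, no overlap) — done with Nadia.
Elena starts before Kenji ends → Kenji and Elena overlap.
That's a conflict, so the schedule is not conflict-free.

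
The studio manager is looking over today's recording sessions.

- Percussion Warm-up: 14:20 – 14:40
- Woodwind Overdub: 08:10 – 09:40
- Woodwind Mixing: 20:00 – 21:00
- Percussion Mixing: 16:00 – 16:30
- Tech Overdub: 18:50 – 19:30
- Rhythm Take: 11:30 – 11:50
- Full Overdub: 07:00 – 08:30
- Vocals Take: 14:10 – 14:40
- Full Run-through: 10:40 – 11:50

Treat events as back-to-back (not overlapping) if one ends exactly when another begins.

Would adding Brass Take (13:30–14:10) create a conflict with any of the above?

Full Overdub: ends 08:30 at or before Brass Take starts 13:30 → clear.
Woodwind Overdub: ends 09:40 at or before Brass Take starts 13:30 → clear.
Full Run-through: ends 11:50 at or before Brass Take starts 13:30 → clear.
Rhythm Take: ends 11:50 at or before Brass Take starts 13:30 → clear.
Vocals Take: starts 14:10 at or after Brass Take ends 14:10 → clear.
Percussion Warm-up: starts 14:20 at or after Brass Take ends 14:10 → clear.
Percussion Mixing: starts 16:00 at or after Brass Take ends 14:10 → clear.
Tech Overdub: starts 18:50 at or after Brass Take ends 14:10 → clear.
Woodwind Mixing: starts 20:00 at or after Brass Take ends 14:10 → clear.

No — it doesn't clash with anything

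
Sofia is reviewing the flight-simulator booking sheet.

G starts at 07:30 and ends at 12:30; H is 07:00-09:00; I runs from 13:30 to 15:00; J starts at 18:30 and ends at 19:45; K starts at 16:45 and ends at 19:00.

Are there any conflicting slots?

Yes

Two intervals overlap when each starts before the other ends.
Sorted by start: H, G, I, K, J.
G starts before H ends → H and G overlap.
That's a conflict, so the schedule is not conflict-free.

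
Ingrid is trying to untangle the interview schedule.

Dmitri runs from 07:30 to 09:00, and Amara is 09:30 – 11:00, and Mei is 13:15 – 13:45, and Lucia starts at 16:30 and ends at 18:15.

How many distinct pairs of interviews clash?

Sorted by start: Dmitri, Amara, Mei, Lucia.
Amara starts after Dmitri ends, so Dmitri has no further overlaps.
Mei starts after Amara ends, so Amara has no further overlaps.
Lucia starts after Mei ends.
No pair overlaps.

0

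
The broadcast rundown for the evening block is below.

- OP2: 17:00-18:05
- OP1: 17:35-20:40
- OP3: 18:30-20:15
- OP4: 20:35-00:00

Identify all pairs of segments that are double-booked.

Two intervals overlap when each starts before the other ends.
Sorted by start: OP2, OP1, OP3, OP4.
OP1 starts before OP2 ends → OP2 and OP1 overlap.
OP3 starts after OP2 ends — done with OP2.
OP3 starts before OP1 ends → OP1 and OP3 overlap.
OP4 starts before OP1 ends → OP1 and OP4 overlap.
OP4 starts after OP3 ends.

OP1 & OP2, OP1 & OP3, OP1 & OP4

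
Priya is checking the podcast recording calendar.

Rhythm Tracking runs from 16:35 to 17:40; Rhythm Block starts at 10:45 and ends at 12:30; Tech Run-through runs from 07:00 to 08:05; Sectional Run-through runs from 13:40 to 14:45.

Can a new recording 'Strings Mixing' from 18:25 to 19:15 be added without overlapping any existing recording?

Tech Run-through: ends 08:05 at or before Strings Mixing starts 18:25 → clear.
Rhythm Block: ends 12:30 at or before Strings Mixing starts 18:25 → clear.
Sectional Run-through: ends 14:45 at or before Strings Mixing starts 18:25 → clear.
Rhythm Tracking: ends 17:40 at or before Strings Mixing starts 18:25 → clear.

Yes — the slot is free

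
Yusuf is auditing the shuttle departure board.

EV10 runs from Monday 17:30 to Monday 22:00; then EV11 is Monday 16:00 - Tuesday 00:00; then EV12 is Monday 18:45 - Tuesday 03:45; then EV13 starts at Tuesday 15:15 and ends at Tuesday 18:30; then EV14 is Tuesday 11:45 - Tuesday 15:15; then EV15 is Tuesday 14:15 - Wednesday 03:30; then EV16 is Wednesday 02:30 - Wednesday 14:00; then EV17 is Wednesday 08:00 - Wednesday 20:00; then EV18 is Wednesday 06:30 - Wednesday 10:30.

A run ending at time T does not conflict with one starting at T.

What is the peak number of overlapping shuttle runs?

3

Walk through starts and ends in time order (an end at T is processed before a start at T):
Monday 16:00 start EV11 → 1
Monday 17:30 start EV10 → 2
Monday 18:45 start EV12 → 3
Monday 22:00 end EV10 → 2
Tuesday 00:00 end EV11 → 1
Tuesday 03:45 end EV12 → 0
Tuesday 11:45 start EV14 → 1
Tuesday 14:15 start EV15 → 2
Tuesday 15:15 end EV14 → 1
Tuesday 15:15 start EV13 → 2
Tuesday 18:30 end EV13 → 1
Wednesday 02:30 start EV16 → 2
Wednesday 03:30 end EV15 → 1
Wednesday 06:30 start EV18 → 2
Wednesday 08:00 start EV17 → 3
Wednesday 10:30 end EV18 → 2
Wednesday 14:00 end EV16 → 1
Wednesday 20:00 end EV17 → 0
Peak is 3, at Monday 18:45 (EV10, EV11, EV12).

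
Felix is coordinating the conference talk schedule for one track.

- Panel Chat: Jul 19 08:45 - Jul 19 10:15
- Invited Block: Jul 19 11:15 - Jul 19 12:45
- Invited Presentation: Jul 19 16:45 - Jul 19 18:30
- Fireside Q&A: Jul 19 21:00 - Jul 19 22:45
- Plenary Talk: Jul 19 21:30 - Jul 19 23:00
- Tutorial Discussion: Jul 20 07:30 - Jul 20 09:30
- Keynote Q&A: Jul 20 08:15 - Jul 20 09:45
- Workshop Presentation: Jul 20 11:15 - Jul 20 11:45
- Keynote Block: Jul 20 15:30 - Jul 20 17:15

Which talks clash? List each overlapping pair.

Two intervals overlap when each starts before the other ends.
Sorted by start: Panel Chat, Invited Block, Invited Presentation, Fireside Q&A, Plenary Talk, Tutorial Discussion, Keynote Q&A, Workshop Presentation, Keynote Block.
Invited Block starts after Panel Chat ends, so Panel Chat has no further overlaps.
Invited Presentation starts after Invited Block ends, so Invited Block has no further overlaps.
Fireside Q&A starts after Invited Presentation ends, so Invited Presentation has no further overlaps.
Plenary Talk starts before Fireside Q&A ends → Fireside Q&A and Plenary Talk overlap.
Tutorial Discussion starts after Fireside Q&A ends, so Fireside Q&A has no further overlaps.
Tutorial Discussion starts after Plenary Talk ends, so Plenary Talk has no further overlaps.
Keynote Q&A starts before Tutorial Discussion ends → Tutorial Discussion and Keynote Q&A overlap.
Workshop Presentation starts after Tutorial Discussion ends, so Tutorial Discussion has no further overlaps.
Workshop Presentation starts after Keynote Q&A ends, so Keynote Q&A has no further overlaps.
Keynote Block starts after Workshop Presentation ends.

Fireside Q&A & Plenary Talk, Keynote Q&A & Tutorial Discussion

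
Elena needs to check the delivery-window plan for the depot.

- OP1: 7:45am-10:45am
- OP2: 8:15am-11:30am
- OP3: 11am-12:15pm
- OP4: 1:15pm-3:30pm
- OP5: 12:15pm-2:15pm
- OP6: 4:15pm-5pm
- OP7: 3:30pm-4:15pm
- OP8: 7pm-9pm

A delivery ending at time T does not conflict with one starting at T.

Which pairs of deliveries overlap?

Sorted by start: OP1, OP2, OP3, OP5, OP4, OP7, OP6, OP8.
OP2 starts before OP1 ends → OP1 and OP2 overlap.
OP3 starts after OP1 ends, so OP1 has no further overlaps.
OP3 starts before OP2 ends → OP2 and OP3 overlap.
OP5 starts after OP2 ends, so OP2 has no further overlaps.
OP5 starts exactly when OP3 ends (back-to-back, no overlap), so OP3 has no further overlaps.
OP4 starts before OP5 ends → OP5 and OP4 overlap.
OP7 starts after OP5 ends, so OP5 has no further overlaps.
OP7 starts exactly when OP4 ends (back-to-back, no overlap), so OP4 has no further overlaps.
OP6 starts exactly when OP7 ends (back-to-back, no overlap), so OP7 has no further overlaps.
OP8 starts after OP6 ends.

OP1 & OP2, OP2 & OP3, OP4 & OP5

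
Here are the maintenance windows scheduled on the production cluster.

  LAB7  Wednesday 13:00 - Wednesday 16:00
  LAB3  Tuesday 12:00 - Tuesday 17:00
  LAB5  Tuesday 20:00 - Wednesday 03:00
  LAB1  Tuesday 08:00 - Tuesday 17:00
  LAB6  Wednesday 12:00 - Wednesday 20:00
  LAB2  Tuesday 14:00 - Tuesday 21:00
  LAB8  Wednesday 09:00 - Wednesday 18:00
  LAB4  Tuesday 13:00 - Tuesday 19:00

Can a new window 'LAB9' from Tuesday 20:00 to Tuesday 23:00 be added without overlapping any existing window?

No — it overlaps LAB2, LAB5

LAB1: ends Tuesday 17:00 at or before LAB9 starts Tuesday 20:00 → clear.
LAB3: ends Tuesday 17:00 at or before LAB9 starts Tuesday 20:00 → clear.
LAB4: ends Tuesday 19:00 at or before LAB9 starts Tuesday 20:00 → clear.
LAB2: starts Tuesday 14:00 before LAB9 ends Tuesday 23:00, and ends Tuesday 21:00 after LAB9 starts Tuesday 20:00 → overlap.
LAB5: starts Tuesday 20:00 before LAB9 ends Tuesday 23:00, and ends Wednesday 03:00 after LAB9 starts Tuesday 20:00 → overlap.
LAB8: starts Wednesday 09:00 at or after LAB9 ends Tuesday 23:00 → clear.
LAB6: starts Wednesday 12:00 at or after LAB9 ends Tuesday 23:00 → clear.
LAB7: starts Wednesday 13:00 at or after LAB9 ends Tuesday 23:00 → clear.
LAB9 overlaps LAB2, LAB5.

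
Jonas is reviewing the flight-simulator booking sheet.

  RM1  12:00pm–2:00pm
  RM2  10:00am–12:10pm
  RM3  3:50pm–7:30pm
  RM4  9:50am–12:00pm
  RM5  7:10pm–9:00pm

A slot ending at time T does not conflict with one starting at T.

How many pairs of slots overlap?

3

Sorted by start: RM4, RM2, RM1, RM3, RM5.
RM2 starts before RM4 ends → RM4 and RM2 overlap.
RM1 starts exactly when RM4 ends (back-to-back, no overlap), so nothing later overlaps RM4 either.
RM1 starts before RM2 ends → RM2 and RM1 overlap.
RM3 starts after RM2 ends, so nothing later overlaps RM2 either.
RM3 starts after RM1 ends, so nothing later overlaps RM1 either.
RM5 starts before RM3 ends → RM3 and RM5 overlap.
Overlapping pairs: RM1 & RM2, RM2 & RM4, RM3 & RM5 — 3 in total.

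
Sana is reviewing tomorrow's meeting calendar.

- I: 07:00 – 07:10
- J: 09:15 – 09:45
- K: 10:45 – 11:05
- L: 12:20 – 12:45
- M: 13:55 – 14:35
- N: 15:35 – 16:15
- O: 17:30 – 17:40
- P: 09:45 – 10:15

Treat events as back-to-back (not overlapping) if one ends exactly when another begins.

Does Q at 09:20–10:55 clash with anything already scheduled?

I: ends 07:10 at or before Q starts 09:20 → clear.
J: starts 09:15 before Q ends 10:55, and ends 09:45 after Q starts 09:20 → overlap.
P: starts 09:45 before Q ends 10:55, and ends 10:15 after Q starts 09:20 → overlap.
K: starts 10:45 before Q ends 10:55, and ends 11:05 after Q starts 09:20 → overlap.
L: starts 12:20 at or after Q ends 10:55 → clear.
M: starts 13:55 at or after Q ends 10:55 → clear.
N: starts 15:35 at or after Q ends 10:55 → clear.
O: starts 17:30 at or after Q ends 10:55 → clear.
Q overlaps J, K, P.

Yes — it overlaps J, K, P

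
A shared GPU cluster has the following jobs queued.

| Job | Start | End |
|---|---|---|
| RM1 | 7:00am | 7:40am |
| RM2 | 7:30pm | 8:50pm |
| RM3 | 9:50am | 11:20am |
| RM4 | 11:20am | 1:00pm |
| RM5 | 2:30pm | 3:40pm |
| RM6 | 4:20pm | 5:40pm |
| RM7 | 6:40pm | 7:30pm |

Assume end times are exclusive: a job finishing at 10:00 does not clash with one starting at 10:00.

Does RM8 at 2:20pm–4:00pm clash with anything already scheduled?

RM1: ends 7:40am at or before RM8 starts 2:20pm → clear.
RM3: ends 11:20am at or before RM8 starts 2:20pm → clear.
RM4: ends 1:00pm at or before RM8 starts 2:20pm → clear.
RM5: starts 2:30pm before RM8 ends 4:00pm, and ends 3:40pm after RM8 starts 2:20pm → overlap.
RM6: starts 4:20pm at or after RM8 ends 4:00pm → clear.
RM7: starts 6:40pm at or after RM8 ends 4:00pm → clear.
RM2: starts 7:30pm at or after RM8 ends 4:00pm → clear.
RM8 overlaps RM5.

Yes — it overlaps RM5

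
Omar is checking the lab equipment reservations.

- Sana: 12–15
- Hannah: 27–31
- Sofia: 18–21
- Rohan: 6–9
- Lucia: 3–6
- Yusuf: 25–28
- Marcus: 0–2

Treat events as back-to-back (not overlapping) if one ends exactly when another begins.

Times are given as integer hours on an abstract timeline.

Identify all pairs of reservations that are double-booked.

Check each pair: they overlap iff neither finishes before the other starts.
Sorted by start: Marcus, Lucia, Rohan, Sana, Sofia, Yusuf, Hannah.
Lucia starts after Marcus ends; Marcus is clear from here.
Rohan starts exactly when Lucia ends (back-to-back, no overlap); Lucia is clear from here.
Sana starts after Rohan ends; Rohan is clear from here.
Sofia starts after Sana ends; Sana is clear from here.
Yusuf starts after Sofia ends; Sofia is clear from here.
Hannah starts before Yusuf ends → Yusuf and Hannah overlap.

Hannah & Yusuf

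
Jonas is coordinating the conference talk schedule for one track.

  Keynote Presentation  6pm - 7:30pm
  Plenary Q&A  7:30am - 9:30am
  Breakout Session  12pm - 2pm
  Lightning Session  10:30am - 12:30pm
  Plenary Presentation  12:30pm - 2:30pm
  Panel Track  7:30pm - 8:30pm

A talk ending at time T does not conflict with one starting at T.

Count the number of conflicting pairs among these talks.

Two intervals overlap when each starts before the other ends.
Sorted by start: Plenary Q&A, Lightning Session, Breakout Session, Plenary Presentation, Keynote Presentation, Panel Track.
Lightning Session starts after Plenary Q&A ends, so Plenary Q&A has no further overlaps.
Breakout Session starts before Lightning Session ends → Lightning Session and Breakout Session overlap.
Plenary Presentation starts exactly when Lightning Session ends (back-to-back, no overlap), so Lightning Session has no further overlaps.
Plenary Presentation starts before Breakout Session ends → Breakout Session and Plenary Presentation overlap.
Keynote Presentation starts after Breakout Session ends, so Breakout Session has no further overlaps.
Keynote Presentation starts after Plenary Presentation ends, so Plenary Presentation has no further overlaps.
Panel Track starts exactly when Keynote Presentation ends (back-to-back, no overlap).
Overlapping pairs: Breakout Session & Lightning Session, Breakout Session & Plenary Presentation — 2 in total.

2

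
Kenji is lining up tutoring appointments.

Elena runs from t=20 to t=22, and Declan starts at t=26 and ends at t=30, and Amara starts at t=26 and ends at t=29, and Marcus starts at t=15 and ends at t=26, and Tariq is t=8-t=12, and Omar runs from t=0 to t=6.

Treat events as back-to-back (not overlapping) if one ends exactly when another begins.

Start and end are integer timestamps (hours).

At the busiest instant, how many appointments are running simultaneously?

Sweep the timeline, counting +1 at each start and −1 at each end (ends before starts at a tie):
t=0 start Omar → 1
t=6 end Omar → 0
t=8 start Tariq → 1
t=12 end Tariq → 0
t=15 start Marcus → 1
t=20 start Elena → 2
t=22 end Elena → 1
t=26 end Marcus → 0
t=26 start Amara → 1
t=26 start Declan → 2
t=29 end Amara → 1
t=30 end Declan → 0
Peak is 2, at t=20 (Elena, Marcus).

2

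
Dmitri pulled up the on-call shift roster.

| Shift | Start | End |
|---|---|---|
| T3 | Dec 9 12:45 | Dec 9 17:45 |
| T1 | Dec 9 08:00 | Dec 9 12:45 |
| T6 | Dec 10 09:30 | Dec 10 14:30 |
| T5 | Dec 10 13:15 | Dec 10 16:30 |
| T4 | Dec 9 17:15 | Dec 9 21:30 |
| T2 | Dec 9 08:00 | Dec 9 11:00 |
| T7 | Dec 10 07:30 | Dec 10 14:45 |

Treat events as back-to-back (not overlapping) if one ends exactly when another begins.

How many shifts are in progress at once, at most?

3

Sweep the timeline, counting +1 at each start and −1 at each end (ends before starts at a tie):
Dec 9 08:00 start T1 → 1
Dec 9 08:00 start T2 → 2
Dec 9 11:00 end T2 → 1
Dec 9 12:45 end T1 → 0
Dec 9 12:45 start T3 → 1
Dec 9 17:15 start T4 → 2
Dec 9 17:45 end T3 → 1
Dec 9 21:30 end T4 → 0
Dec 10 07:30 start T7 → 1
Dec 10 09:30 start T6 → 2
Dec 10 13:15 start T5 → 3
Dec 10 14:30 end T6 → 2
Dec 10 14:45 end T7 → 1
Dec 10 16:30 end T5 → 0
Peak is 3, at Dec 10 13:15 (T5, T6, T7).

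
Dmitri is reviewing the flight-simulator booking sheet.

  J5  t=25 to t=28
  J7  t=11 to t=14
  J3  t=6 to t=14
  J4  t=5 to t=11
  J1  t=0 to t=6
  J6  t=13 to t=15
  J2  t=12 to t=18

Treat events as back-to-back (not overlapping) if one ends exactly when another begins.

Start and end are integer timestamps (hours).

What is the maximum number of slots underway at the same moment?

4

Walk through starts and ends in time order (an end at T is processed before a start at T):
t=0 start J1 → 1
t=5 start J4 → 2
t=6 end J1 → 1
t=6 start J3 → 2
t=11 end J4 → 1
t=11 start J7 → 2
t=12 start J2 → 3
t=13 start J6 → 4
t=14 end J3 → 3
t=14 end J7 → 2
t=15 end J6 → 1
t=18 end J2 → 0
t=25 start J5 → 1
t=28 end J5 → 0
Peak is 4, at t=13 (J2, J3, J6, J7).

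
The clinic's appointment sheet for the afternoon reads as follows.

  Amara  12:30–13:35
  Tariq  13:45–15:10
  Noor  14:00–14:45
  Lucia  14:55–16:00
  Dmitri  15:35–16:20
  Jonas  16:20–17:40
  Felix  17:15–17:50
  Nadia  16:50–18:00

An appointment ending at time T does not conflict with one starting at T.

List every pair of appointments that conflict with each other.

Dmitri & Lucia, Felix & Jonas, Felix & Nadia, Jonas & Nadia, Lucia & Tariq, Noor & Tariq

Sorted by start: Amara, Tariq, Noor, Lucia, Dmitri, Jonas, Nadia, Felix.
Tariq starts after Amara ends — done with Amara.
Noor starts before Tariq ends → Tariq and Noor overlap.
Lucia starts before Tariq ends → Tariq and Lucia overlap.
Dmitri starts after Tariq ends — done with Tariq.
Lucia starts after Noor ends — done with Noor.
Dmitri starts before Lucia ends → Lucia and Dmitri overlap.
Jonas starts after Lucia ends — done with Lucia.
Jonas starts exactly when Dmitri ends (back-to-back, no overlap) — done with Dmitri.
Nadia starts before Jonas ends → Jonas and Nadia overlap.
Felix starts before Jonas ends → Jonas and Felix overlap.
Felix starts before Nadia ends → Nadia and Felix overlap.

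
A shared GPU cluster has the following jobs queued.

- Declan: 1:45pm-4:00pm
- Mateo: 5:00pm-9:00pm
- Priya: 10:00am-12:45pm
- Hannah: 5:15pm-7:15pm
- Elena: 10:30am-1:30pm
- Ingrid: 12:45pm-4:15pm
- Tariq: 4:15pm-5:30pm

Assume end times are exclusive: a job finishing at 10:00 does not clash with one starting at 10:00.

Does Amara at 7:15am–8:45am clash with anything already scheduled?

Priya: starts 10:00am at or after Amara ends 8:45am → clear.
Elena: starts 10:30am at or after Amara ends 8:45am → clear.
Ingrid: starts 12:45pm at or after Amara ends 8:45am → clear.
Declan: starts 1:45pm at or after Amara ends 8:45am → clear.
Tariq: starts 4:15pm at or after Amara ends 8:45am → clear.
Mateo: starts 5:00pm at or after Amara ends 8:45am → clear.
Hannah: starts 5:15pm at or after Amara ends 8:45am → clear.

No — it doesn't clash with anything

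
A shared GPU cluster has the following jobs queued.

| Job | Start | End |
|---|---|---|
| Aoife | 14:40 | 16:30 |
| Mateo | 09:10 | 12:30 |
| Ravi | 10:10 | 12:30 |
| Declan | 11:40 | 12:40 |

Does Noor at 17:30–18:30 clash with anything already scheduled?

No — it doesn't clash with anything

Mateo: ends 12:30 at or before Noor starts 17:30 → clear.
Ravi: ends 12:30 at or before Noor starts 17:30 → clear.
Declan: ends 12:40 at or before Noor starts 17:30 → clear.
Aoife: ends 16:30 at or before Noor starts 17:30 → clear.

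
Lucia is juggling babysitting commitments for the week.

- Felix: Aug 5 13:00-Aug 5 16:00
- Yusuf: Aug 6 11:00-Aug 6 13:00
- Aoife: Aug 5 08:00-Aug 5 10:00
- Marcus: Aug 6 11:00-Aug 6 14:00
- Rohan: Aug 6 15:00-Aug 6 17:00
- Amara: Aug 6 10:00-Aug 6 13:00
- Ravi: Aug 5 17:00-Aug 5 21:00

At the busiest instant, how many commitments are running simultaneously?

Sweep the timeline, counting +1 at each start and −1 at each end (ends before starts at a tie):
Aug 5 08:00 start Aoife → 1
Aug 5 10:00 end Aoife → 0
Aug 5 13:00 start Felix → 1
Aug 5 16:00 end Felix → 0
Aug 5 17:00 start Ravi → 1
Aug 5 21:00 end Ravi → 0
Aug 6 10:00 start Amara → 1
Aug 6 11:00 start Marcus → 2
Aug 6 11:00 start Yusuf → 3
Aug 6 13:00 end Amara → 2
Aug 6 13:00 end Yusuf → 1
Aug 6 14:00 end Marcus → 0
Aug 6 15:00 start Rohan → 1
Aug 6 17:00 end Rohan → 0
Peak is 3, at Aug 6 11:00 (Amara, Marcus, Yusuf).

3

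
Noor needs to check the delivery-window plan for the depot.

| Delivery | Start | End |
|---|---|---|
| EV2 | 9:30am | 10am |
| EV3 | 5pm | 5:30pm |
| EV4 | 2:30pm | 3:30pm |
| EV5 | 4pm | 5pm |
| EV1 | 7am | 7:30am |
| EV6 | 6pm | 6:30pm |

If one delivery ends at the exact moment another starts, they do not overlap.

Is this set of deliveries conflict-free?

Yes

Sorted by start: EV1, EV2, EV4, EV5, EV3, EV6.
EV2 starts after EV1 ends — done with EV1.
EV4 starts after EV2 ends — done with EV2.
EV5 starts after EV4 ends — done with EV4.
EV3 starts exactly when EV5 ends (back-to-back, no overlap) — done with EV5.
EV6 starts after EV3 ends.
Every pair is clear; the schedule has no overlaps.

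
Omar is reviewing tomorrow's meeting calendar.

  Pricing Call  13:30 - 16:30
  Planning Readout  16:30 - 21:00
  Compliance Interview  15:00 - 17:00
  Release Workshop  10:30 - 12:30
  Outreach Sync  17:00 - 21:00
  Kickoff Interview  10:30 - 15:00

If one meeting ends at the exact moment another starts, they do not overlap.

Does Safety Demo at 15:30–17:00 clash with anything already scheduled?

Yes — it overlaps Compliance Interview, Planning Readout, Pricing Call

Kickoff Interview: ends 15:00 at or before Safety Demo starts 15:30 → clear.
Release Workshop: ends 12:30 at or before Safety Demo starts 15:30 → clear.
Pricing Call: starts 13:30 before Safety Demo ends 17:00, and ends 16:30 after Safety Demo starts 15:30 → overlap.
Compliance Interview: starts 15:00 before Safety Demo ends 17:00, and ends 17:00 after Safety Demo starts 15:30 → overlap.
Planning Readout: starts 16:30 before Safety Demo ends 17:00, and ends 21:00 after Safety Demo starts 15:30 → overlap.
Outreach Sync: starts 17:00 at or after Safety Demo ends 17:00 → clear.
Safety Demo overlaps Compliance Interview, Pricing Call, Planning Readout.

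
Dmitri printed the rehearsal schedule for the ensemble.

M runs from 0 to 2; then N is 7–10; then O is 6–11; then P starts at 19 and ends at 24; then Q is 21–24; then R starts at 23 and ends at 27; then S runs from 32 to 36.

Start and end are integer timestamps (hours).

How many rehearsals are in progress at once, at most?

Walk through starts and ends in time order (an end at T is processed before a start at T):
0 start M → 1
2 end M → 0
6 start O → 1
7 start N → 2
10 end N → 1
11 end O → 0
19 start P → 1
21 start Q → 2
23 start R → 3
24 end P → 2
24 end Q → 1
27 end R → 0
32 start S → 1
36 end S → 0
Peak is 3, at 23 (P, Q, R).

3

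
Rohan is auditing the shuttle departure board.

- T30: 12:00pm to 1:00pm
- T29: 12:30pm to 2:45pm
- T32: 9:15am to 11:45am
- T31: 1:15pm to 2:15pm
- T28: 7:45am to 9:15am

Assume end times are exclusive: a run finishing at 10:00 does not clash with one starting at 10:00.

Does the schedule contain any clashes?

Check each pair: they overlap iff neither finishes before the other starts.
Sorted by start: T28, T32, T30, T29, T31.
T32 starts exactly when T28 ends (back-to-back, no overlap), so nothing later overlaps T28 either.
T30 starts after T32 ends, so nothing later overlaps T32 either.
T29 starts before T30 ends → T30 and T29 overlap.
That's a conflict, so the schedule is not conflict-free.

Yes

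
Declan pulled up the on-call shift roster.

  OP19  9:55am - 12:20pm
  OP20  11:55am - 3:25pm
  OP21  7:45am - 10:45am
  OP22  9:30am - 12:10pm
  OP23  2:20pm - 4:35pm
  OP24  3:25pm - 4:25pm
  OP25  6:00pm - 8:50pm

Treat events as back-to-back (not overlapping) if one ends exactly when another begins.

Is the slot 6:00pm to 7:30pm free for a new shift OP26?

OP21: ends 10:45am at or before OP26 starts 6:00pm → clear.
OP22: ends 12:10pm at or before OP26 starts 6:00pm → clear.
OP19: ends 12:20pm at or before OP26 starts 6:00pm → clear.
OP20: ends 3:25pm at or before OP26 starts 6:00pm → clear.
OP23: ends 4:35pm at or before OP26 starts 6:00pm → clear.
OP24: ends 4:25pm at or before OP26 starts 6:00pm → clear.
OP25: starts 6:00pm before OP26 ends 7:30pm, and ends 8:50pm after OP26 starts 6:00pm → overlap.
OP26 overlaps OP25.

No — it overlaps OP25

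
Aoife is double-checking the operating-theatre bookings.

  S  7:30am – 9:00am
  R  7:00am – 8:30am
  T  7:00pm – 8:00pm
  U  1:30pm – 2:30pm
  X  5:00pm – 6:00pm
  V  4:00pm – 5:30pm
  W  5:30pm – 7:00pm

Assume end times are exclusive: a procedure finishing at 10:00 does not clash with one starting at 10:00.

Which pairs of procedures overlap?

Check each pair: they overlap iff neither finishes before the other starts.
Sorted by start: R, S, U, V, X, W, T.
S starts before R ends → R and S overlap.
U starts after R ends, so R has no further overlaps.
U starts after S ends, so S has no further overlaps.
V starts after U ends, so U has no further overlaps.
X starts before V ends → V and X overlap.
W starts exactly when V ends (back-to-back, no overlap), so V has no further overlaps.
W starts before X ends → X and W overlap.
T starts after X ends.
T starts exactly when W ends (back-to-back, no overlap).

R & S, V & X, W & X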